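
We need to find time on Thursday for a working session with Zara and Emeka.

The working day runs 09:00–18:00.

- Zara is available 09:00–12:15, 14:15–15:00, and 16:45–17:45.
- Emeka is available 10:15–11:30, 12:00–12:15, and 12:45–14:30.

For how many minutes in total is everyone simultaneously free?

105 minutes

Zara ∩ Emeka: 10:15–11:30, 12:00–12:15, 14:15–14:30.
Total common minutes: 75 + 15 + 15 = 105.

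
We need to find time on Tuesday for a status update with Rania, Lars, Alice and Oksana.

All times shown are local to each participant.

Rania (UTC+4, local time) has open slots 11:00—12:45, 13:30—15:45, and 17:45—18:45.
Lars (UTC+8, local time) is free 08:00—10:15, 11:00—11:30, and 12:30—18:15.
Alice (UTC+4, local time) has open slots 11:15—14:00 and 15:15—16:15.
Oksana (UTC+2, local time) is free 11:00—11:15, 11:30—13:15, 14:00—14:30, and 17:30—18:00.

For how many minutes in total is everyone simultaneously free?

Rania → UTC: 07:00–08:45, 09:30–11:45, 13:45–14:45.
Lars → UTC: 00:00–02:15, 03:00–03:30, 04:30–10:15.
Alice → UTC: 07:15–10:00, 11:15–12:15.
Oksana → UTC: 09:00–09:15, 09:30–11:15, 12:00–12:30, 15:30–16:00.
Rania ∩ Lars: 07:00–08:45, 09:30–10:15.
Rania ∩ Lars ∩ Alice: 07:15–08:45, 09:30–10:00.
Rania ∩ Lars ∩ Alice ∩ Oksana: 09:30–10:00.
Total common minutes: 30.

30 minutes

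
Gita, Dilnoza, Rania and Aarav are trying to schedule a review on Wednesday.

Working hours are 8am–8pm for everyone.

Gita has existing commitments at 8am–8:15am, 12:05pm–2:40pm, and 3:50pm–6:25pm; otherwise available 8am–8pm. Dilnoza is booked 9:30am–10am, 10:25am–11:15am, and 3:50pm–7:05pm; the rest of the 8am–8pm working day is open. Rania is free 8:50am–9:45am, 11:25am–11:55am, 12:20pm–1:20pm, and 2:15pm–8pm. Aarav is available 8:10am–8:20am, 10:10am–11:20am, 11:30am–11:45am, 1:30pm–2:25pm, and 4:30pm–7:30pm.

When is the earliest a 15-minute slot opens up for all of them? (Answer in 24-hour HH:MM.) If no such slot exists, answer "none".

Gita free within 08:00–20:00: 08:15–12:05, 14:40–15:50, 18:25–20:00.
Dilnoza free within 08:00–20:00: 08:00–09:30, 10:00–10:25, 11:15–15:50, 19:05–20:00.
Gita ∩ Dilnoza: 08:15–09:30, 10:00–10:25, 11:15–12:05, 14:40–15:50, 19:05–20:00.
Gita ∩ Dilnoza ∩ Rania: 08:50–09:30, 11:25–11:55, 14:40–15:50, 19:05–20:00.
Gita ∩ Dilnoza ∩ Rania ∩ Aarav: 11:30–11:45, 19:05–19:30.
Windows ≥ 15 min: 11:30–11:45, 19:05–19:30.
Earliest such window starts at 11:30.

11:30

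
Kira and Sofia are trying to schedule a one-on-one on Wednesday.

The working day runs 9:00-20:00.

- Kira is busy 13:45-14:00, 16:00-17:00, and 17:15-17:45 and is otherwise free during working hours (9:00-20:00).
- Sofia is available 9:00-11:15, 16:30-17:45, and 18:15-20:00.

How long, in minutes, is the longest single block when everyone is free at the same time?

135 minutes

Kira free within 09:00–20:00: 09:00–13:45, 14:00–16:00, 17:00–17:15, 17:45–20:00.
Kira ∩ Sofia: 09:00–11:15, 17:00–17:15, 18:15–20:00.
Common window lengths: 135, 15, 105 min; longest is 135.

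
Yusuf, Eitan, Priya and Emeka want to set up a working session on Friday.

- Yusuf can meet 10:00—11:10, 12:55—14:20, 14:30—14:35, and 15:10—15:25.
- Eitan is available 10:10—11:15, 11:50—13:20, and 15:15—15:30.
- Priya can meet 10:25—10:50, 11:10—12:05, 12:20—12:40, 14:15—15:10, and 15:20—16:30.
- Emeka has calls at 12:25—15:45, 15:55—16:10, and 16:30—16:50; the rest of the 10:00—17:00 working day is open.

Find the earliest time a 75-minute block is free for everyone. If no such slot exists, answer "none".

none

Emeka free within 10:00–17:00: 10:00–12:25, 15:45–15:55, 16:10–16:30, 16:50–17:00.
Yusuf ∩ Eitan: 10:10–11:10, 12:55–13:20, 15:15–15:25.
Yusuf ∩ Eitan ∩ Priya: 10:25–10:50, 15:20–15:25.
Yusuf ∩ Eitan ∩ Priya ∩ Emeka: 10:25–10:50.
Windows ≥ 75 min: (none).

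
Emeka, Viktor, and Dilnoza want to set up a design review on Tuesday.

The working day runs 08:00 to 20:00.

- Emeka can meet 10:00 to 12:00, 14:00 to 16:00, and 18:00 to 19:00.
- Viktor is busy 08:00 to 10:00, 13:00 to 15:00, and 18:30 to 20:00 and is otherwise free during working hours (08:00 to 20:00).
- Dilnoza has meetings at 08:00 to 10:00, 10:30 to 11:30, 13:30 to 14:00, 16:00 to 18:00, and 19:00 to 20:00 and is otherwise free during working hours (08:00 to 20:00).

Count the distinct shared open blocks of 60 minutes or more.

Viktor free within 08:00–20:00: 10:00–13:00, 15:00–18:30.
Dilnoza free within 08:00–20:00: 10:00–10:30, 11:30–13:30, 14:00–16:00, 18:00–19:00.
Emeka ∩ Viktor: 10:00–12:00, 15:00–16:00, 18:00–18:30.
Emeka ∩ Viktor ∩ Dilnoza: 10:00–10:30, 11:30–12:00, 15:00–16:00, 18:00–18:30.
Windows ≥ 60 min: 15:00–16:00.
That's 1 window.

1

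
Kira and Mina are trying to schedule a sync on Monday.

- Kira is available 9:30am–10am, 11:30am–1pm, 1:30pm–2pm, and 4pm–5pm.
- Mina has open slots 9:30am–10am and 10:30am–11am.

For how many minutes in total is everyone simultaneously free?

30 minutes

Kira ∩ Mina: 09:30–10:00.
Total common minutes: 30.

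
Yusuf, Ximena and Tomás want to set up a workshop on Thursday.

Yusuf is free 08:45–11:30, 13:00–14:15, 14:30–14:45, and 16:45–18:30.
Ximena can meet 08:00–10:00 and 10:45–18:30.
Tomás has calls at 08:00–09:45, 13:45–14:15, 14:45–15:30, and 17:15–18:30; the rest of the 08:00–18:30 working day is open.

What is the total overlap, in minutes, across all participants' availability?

150 minutes

Tomás free within 08:00–18:30: 09:45–13:45, 14:15–14:45, 15:30–17:15.
Yusuf ∩ Ximena: 08:45–10:00, 10:45–11:30, 13:00–14:15, 14:30–14:45, 16:45–18:30.
Yusuf ∩ Ximena ∩ Tomás: 09:45–10:00, 10:45–11:30, 13:00–13:45, 14:30–14:45, 16:45–17:15.
Total common minutes: 15 + 45 + 45 + 15 + 30 = 150.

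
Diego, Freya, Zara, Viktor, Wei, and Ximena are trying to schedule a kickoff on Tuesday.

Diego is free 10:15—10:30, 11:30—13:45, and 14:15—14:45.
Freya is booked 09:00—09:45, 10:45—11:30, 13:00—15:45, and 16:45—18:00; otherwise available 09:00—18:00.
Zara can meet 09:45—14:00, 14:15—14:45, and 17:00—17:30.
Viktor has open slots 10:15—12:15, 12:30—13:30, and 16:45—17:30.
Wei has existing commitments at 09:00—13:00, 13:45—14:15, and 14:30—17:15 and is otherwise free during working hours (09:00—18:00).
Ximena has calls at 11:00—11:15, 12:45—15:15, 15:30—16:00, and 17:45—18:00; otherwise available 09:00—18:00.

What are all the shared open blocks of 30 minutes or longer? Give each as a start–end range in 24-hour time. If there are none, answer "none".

Freya free within 09:00–18:00: 09:45–10:45, 11:30–13:00, 15:45–16:45.
Wei free within 09:00–18:00: 13:00–13:45, 14:15–14:30, 17:15–18:00.
Ximena free within 09:00–18:00: 09:00–11:00, 11:15–12:45, 15:15–15:30, 16:00–17:45.
Diego ∩ Freya: 10:15–10:30, 11:30–13:00.
Diego ∩ Freya ∩ Zara: 10:15–10:30, 11:30–13:00.
Diego ∩ Freya ∩ Zara ∩ Viktor: 10:15–10:30, 11:30–12:15, 12:30–13:00.
Diego ∩ Freya ∩ Zara ∩ Viktor ∩ Wei: (none).
Diego ∩ Freya ∩ Zara ∩ Viktor ∩ Wei ∩ Ximena: (none).
Windows ≥ 30 min: (none).

none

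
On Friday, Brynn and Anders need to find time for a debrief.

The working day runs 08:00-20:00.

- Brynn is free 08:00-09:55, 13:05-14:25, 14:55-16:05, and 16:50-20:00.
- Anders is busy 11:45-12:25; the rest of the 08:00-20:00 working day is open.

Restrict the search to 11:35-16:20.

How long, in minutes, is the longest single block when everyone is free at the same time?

Anders free within 08:00–20:00: 08:00–11:45, 12:25–20:00.
Brynn ∩ Anders: 08:00–09:55, 13:05–14:25, 14:55–16:05, 16:50–20:00.
Restricted to 11:35–16:20: 13:05–14:25, 14:55–16:05.
Common window lengths: 80, 70 min; longest is 80.

80 minutes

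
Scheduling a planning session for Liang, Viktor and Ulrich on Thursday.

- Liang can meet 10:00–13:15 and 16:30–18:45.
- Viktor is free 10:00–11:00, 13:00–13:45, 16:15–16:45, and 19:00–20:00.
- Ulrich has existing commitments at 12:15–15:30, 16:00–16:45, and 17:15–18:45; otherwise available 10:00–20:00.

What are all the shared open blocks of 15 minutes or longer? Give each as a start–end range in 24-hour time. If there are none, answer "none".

10:00–11:00

Ulrich free within 10:00–20:00: 10:00–12:15, 15:30–16:00, 16:45–17:15, 18:45–20:00.
Liang ∩ Viktor: 10:00–11:00, 13:00–13:15, 16:30–16:45.
Liang ∩ Viktor ∩ Ulrich: 10:00–11:00.
Windows ≥ 15 min: 10:00–11:00.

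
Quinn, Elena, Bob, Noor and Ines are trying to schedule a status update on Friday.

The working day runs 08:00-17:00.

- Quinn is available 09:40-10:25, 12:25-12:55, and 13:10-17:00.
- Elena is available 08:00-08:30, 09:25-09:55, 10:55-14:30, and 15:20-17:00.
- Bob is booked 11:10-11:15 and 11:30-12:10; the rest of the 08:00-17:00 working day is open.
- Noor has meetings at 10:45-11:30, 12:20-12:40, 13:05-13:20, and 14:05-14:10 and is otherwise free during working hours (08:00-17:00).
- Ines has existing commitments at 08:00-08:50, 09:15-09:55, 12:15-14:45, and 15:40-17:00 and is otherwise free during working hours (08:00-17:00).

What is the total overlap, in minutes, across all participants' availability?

20 minutes

Bob free within 08:00–17:00: 08:00–11:10, 11:15–11:30, 12:10–17:00.
Noor free within 08:00–17:00: 08:00–10:45, 11:30–12:20, 12:40–13:05, 13:20–14:05, 14:10–17:00.
Ines free within 08:00–17:00: 08:50–09:15, 09:55–12:15, 14:45–15:40.
Quinn ∩ Elena: 09:40–09:55, 12:25–12:55, 13:10–14:30, 15:20–17:00.
Quinn ∩ Elena ∩ Bob: 09:40–09:55, 12:25–12:55, 13:10–14:30, 15:20–17:00.
Quinn ∩ Elena ∩ Bob ∩ Noor: 09:40–09:55, 12:40–12:55, 13:20–14:05, 14:10–14:30, 15:20–17:00.
Quinn ∩ Elena ∩ Bob ∩ Noor ∩ Ines: 15:20–15:40.
Total common minutes: 20.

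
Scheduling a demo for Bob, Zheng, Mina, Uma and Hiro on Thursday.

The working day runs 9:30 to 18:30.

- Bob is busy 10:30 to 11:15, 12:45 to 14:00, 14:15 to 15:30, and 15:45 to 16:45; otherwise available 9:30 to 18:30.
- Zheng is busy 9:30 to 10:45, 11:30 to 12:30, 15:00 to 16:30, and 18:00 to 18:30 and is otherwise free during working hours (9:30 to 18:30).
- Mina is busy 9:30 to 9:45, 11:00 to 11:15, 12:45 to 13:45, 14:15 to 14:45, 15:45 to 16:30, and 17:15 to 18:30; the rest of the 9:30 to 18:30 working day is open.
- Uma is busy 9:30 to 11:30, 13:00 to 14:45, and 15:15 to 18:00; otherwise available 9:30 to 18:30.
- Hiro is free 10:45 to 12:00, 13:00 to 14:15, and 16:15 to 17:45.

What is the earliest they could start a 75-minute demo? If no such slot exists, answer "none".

none

Bob free within 09:30–18:30: 09:30–10:30, 11:15–12:45, 14:00–14:15, 15:30–15:45, 16:45–18:30.
Zheng free within 09:30–18:30: 10:45–11:30, 12:30–15:00, 16:30–18:00.
Mina free within 09:30–18:30: 09:45–11:00, 11:15–12:45, 13:45–14:15, 14:45–15:45, 16:30–17:15.
Uma free within 09:30–18:30: 11:30–13:00, 14:45–15:15, 18:00–18:30.
Bob ∩ Zheng: 11:15–11:30, 12:30–12:45, 14:00–14:15, 16:45–18:00.
Bob ∩ Zheng ∩ Mina: 11:15–11:30, 12:30–12:45, 14:00–14:15, 16:45–17:15.
Bob ∩ Zheng ∩ Mina ∩ Uma: 12:30–12:45.
Bob ∩ Zheng ∩ Mina ∩ Uma ∩ Hiro: (none).
Windows ≥ 75 min: (none).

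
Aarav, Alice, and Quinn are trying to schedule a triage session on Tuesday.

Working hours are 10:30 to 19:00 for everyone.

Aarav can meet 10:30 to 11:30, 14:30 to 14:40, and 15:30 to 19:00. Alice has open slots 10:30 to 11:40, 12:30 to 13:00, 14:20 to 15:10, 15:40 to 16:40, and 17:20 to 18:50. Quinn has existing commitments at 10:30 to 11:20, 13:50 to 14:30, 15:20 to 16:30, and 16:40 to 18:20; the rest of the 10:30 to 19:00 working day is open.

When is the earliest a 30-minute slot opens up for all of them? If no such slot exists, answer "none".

Quinn free within 10:30–19:00: 11:20–13:50, 14:30–15:20, 16:30–16:40, 18:20–19:00.
Aarav ∩ Alice: 10:30–11:30, 14:30–14:40, 15:40–16:40, 17:20–18:50.
Aarav ∩ Alice ∩ Quinn: 11:20–11:30, 14:30–14:40, 16:30–16:40, 18:20–18:50.
Windows ≥ 30 min: 18:20–18:50.
Earliest such window starts at 18:20.

18:20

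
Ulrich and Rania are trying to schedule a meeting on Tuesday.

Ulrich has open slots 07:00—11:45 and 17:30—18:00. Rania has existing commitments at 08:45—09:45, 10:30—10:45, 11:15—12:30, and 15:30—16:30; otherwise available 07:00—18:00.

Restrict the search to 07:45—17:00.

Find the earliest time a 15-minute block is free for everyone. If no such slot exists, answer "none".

Rania free within 07:00–18:00: 07:00–08:45, 09:45–10:30, 10:45–11:15, 12:30–15:30, 16:30–18:00.
Ulrich ∩ Rania: 07:00–08:45, 09:45–10:30, 10:45–11:15, 17:30–18:00.
Restricted to 07:45–17:00: 07:45–08:45, 09:45–10:30, 10:45–11:15.
Windows ≥ 15 min: 07:45–08:45, 09:45–10:30, 10:45–11:15.
Earliest such window starts at 07:45.

07:45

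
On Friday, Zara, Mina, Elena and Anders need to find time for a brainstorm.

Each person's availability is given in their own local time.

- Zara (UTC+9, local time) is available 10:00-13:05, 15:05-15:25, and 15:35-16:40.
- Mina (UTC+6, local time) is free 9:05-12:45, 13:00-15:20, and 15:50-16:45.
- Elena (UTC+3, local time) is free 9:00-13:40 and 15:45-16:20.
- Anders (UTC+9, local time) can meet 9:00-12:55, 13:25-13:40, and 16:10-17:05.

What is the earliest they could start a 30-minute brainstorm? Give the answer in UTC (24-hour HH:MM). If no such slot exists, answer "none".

07:10

Zara → UTC: 01:00–04:05, 06:05–06:25, 06:35–07:40.
Mina → UTC: 03:05–06:45, 07:00–09:20, 09:50–10:45.
Elena → UTC: 06:00–10:40, 12:45–13:20.
Anders → UTC: 00:00–03:55, 04:25–04:40, 07:10–08:05.
Zara ∩ Mina: 03:05–04:05, 06:05–06:25, 06:35–06:45, 07:00–07:40.
Zara ∩ Mina ∩ Elena: 06:05–06:25, 06:35–06:45, 07:00–07:40.
Zara ∩ Mina ∩ Elena ∩ Anders: 07:10–07:40.
Windows ≥ 30 min: 07:10–07:40.
Earliest such window starts at 07:10.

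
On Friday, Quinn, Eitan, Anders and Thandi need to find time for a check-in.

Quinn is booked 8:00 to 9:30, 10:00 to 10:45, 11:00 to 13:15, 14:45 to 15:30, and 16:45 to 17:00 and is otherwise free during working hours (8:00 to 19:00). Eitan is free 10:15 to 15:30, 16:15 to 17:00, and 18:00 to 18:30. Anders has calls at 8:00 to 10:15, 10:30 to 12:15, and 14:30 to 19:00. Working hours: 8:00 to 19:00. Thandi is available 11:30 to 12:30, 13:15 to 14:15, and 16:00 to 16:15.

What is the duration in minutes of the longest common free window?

60 minutes

Quinn free within 08:00–19:00: 09:30–10:00, 10:45–11:00, 13:15–14:45, 15:30–16:45, 17:00–19:00.
Anders free within 08:00–19:00: 10:15–10:30, 12:15–14:30.
Quinn ∩ Eitan: 10:45–11:00, 13:15–14:45, 16:15–16:45, 18:00–18:30.
Quinn ∩ Eitan ∩ Anders: 13:15–14:30.
Quinn ∩ Eitan ∩ Anders ∩ Thandi: 13:15–14:15.
Single common window of 60 minutes.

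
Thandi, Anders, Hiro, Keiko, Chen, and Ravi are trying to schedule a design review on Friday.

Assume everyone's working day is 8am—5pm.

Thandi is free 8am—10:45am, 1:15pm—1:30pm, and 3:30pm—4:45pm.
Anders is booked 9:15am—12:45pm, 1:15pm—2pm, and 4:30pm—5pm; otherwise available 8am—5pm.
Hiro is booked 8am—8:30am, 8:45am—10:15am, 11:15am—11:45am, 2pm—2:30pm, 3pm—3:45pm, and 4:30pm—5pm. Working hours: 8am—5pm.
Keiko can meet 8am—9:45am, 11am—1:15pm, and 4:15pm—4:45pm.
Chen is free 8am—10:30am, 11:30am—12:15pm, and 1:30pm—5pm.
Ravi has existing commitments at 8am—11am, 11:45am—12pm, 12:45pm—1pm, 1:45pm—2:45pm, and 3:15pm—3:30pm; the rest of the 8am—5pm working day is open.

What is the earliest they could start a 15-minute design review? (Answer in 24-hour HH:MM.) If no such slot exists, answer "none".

16:15

Anders free within 08:00–17:00: 08:00–09:15, 12:45–13:15, 14:00–16:30.
Hiro free within 08:00–17:00: 08:30–08:45, 10:15–11:15, 11:45–14:00, 14:30–15:00, 15:45–16:30.
Ravi free within 08:00–17:00: 11:00–11:45, 12:00–12:45, 13:00–13:45, 14:45–15:15, 15:30–17:00.
Thandi ∩ Anders: 08:00–09:15, 15:30–16:30.
Thandi ∩ Anders ∩ Hiro: 08:30–08:45, 15:45–16:30.
Thandi ∩ Anders ∩ Hiro ∩ Keiko: 08:30–08:45, 16:15–16:30.
Thandi ∩ Anders ∩ Hiro ∩ Keiko ∩ Chen: 08:30–08:45, 16:15–16:30.
Thandi ∩ Anders ∩ Hiro ∩ Keiko ∩ Chen ∩ Ravi: 16:15–16:30.
Windows ≥ 15 min: 16:15–16:30.
Earliest such window starts at 16:15.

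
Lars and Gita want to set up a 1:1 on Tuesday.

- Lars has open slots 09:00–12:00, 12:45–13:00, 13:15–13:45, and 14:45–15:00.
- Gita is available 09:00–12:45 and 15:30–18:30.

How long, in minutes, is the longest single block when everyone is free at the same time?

Lars ∩ Gita: 09:00–12:00.
Single common window of 180 minutes.

180 minutes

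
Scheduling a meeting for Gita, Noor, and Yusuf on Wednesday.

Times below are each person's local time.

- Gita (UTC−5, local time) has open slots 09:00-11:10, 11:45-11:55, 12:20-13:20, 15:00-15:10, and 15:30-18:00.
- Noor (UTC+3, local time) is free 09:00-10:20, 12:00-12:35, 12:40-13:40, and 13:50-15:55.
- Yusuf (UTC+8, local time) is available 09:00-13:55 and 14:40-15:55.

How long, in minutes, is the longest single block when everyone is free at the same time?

0 minutes

Gita → UTC: 14:00–16:10, 16:45–16:55, 17:20–18:20, 20:00–20:10, 20:30–23:00.
Noor → UTC: 06:00–07:20, 09:00–09:35, 09:40–10:40, 10:50–12:55.
Yusuf → UTC: 01:00–05:55, 06:40–07:55.
Gita ∩ Noor: (none).
Gita ∩ Noor ∩ Yusuf: (none).
No common window.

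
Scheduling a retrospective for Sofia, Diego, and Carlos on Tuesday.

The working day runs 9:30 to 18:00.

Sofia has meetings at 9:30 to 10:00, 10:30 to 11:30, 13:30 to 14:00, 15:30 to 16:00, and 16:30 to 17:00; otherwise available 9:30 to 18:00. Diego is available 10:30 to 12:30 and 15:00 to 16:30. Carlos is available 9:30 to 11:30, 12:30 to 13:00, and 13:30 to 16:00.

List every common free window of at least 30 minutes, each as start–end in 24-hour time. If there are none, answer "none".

15:00–15:30

Sofia free within 09:30–18:00: 10:00–10:30, 11:30–13:30, 14:00–15:30, 16:00–16:30, 17:00–18:00.
Sofia ∩ Diego: 11:30–12:30, 15:00–15:30, 16:00–16:30.
Sofia ∩ Diego ∩ Carlos: 15:00–15:30.
Windows ≥ 30 min: 15:00–15:30.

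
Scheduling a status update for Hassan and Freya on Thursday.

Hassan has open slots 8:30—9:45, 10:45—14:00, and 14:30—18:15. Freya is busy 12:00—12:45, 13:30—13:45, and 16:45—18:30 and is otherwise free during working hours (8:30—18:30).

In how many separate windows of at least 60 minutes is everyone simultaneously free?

Freya free within 08:30–18:30: 08:30–12:00, 12:45–13:30, 13:45–16:45.
Hassan ∩ Freya: 08:30–09:45, 10:45–12:00, 12:45–13:30, 13:45–14:00, 14:30–16:45.
Windows ≥ 60 min: 08:30–09:45, 10:45–12:00, 14:30–16:45.
That's 3 windows.

3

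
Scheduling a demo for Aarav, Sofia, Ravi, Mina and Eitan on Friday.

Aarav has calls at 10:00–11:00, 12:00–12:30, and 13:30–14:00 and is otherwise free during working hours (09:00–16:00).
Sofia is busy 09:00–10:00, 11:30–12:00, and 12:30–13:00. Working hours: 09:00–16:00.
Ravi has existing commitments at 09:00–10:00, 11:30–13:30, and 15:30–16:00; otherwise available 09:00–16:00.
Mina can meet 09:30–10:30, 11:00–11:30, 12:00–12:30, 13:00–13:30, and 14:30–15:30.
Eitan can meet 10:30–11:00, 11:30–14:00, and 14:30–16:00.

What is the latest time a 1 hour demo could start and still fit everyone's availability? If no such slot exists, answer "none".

14:30

Aarav free within 09:00–16:00: 09:00–10:00, 11:00–12:00, 12:30–13:30, 14:00–16:00.
Sofia free within 09:00–16:00: 10:00–11:30, 12:00–12:30, 13:00–16:00.
Ravi free within 09:00–16:00: 10:00–11:30, 13:30–15:30.
Aarav ∩ Sofia: 11:00–11:30, 13:00–13:30, 14:00–16:00.
Aarav ∩ Sofia ∩ Ravi: 11:00–11:30, 14:00–15:30.
Aarav ∩ Sofia ∩ Ravi ∩ Mina: 11:00–11:30, 14:30–15:30.
Aarav ∩ Sofia ∩ Ravi ∩ Mina ∩ Eitan: 14:30–15:30.
Windows ≥ 60 min: 14:30–15:30.
Latest start in the last window 14:30–15:30 is 15:30 − 60 min = 14:30.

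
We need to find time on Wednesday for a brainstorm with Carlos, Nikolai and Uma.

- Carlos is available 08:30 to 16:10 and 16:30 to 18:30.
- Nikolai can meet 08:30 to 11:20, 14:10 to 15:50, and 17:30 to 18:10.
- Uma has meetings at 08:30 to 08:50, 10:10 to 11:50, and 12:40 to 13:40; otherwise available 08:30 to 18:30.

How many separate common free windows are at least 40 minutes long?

Uma free within 08:30–18:30: 08:50–10:10, 11:50–12:40, 13:40–18:30.
Carlos ∩ Nikolai: 08:30–11:20, 14:10–15:50, 17:30–18:10.
Carlos ∩ Nikolai ∩ Uma: 08:50–10:10, 14:10–15:50, 17:30–18:10.
Windows ≥ 40 min: 08:50–10:10, 14:10–15:50, 17:30–18:10.
That's 3 windows.

3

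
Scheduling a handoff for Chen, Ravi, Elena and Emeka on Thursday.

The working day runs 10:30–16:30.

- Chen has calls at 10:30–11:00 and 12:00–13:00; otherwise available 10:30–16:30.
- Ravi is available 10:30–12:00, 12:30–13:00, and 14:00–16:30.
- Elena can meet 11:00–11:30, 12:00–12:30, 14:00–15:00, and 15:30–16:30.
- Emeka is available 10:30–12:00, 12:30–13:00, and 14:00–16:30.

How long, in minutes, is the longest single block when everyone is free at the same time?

60 minutes

Chen free within 10:30–16:30: 11:00–12:00, 13:00–16:30.
Chen ∩ Ravi: 11:00–12:00, 14:00–16:30.
Chen ∩ Ravi ∩ Elena: 11:00–11:30, 14:00–15:00, 15:30–16:30.
Chen ∩ Ravi ∩ Elena ∩ Emeka: 11:00–11:30, 14:00–15:00, 15:30–16:30.
Common window lengths: 30, 60, 60 min; longest is 60.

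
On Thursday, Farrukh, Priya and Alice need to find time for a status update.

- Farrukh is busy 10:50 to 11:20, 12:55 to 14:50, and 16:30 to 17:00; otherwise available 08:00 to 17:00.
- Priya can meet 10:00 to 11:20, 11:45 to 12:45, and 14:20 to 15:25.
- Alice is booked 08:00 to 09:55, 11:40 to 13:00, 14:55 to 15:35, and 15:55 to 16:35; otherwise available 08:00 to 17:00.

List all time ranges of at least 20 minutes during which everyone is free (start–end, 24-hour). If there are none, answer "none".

10:00–10:50

Farrukh free within 08:00–17:00: 08:00–10:50, 11:20–12:55, 14:50–16:30.
Alice free within 08:00–17:00: 09:55–11:40, 13:00–14:55, 15:35–15:55, 16:35–17:00.
Farrukh ∩ Priya: 10:00–10:50, 11:45–12:45, 14:50–15:25.
Farrukh ∩ Priya ∩ Alice: 10:00–10:50, 14:50–14:55.
Windows ≥ 20 min: 10:00–10:50.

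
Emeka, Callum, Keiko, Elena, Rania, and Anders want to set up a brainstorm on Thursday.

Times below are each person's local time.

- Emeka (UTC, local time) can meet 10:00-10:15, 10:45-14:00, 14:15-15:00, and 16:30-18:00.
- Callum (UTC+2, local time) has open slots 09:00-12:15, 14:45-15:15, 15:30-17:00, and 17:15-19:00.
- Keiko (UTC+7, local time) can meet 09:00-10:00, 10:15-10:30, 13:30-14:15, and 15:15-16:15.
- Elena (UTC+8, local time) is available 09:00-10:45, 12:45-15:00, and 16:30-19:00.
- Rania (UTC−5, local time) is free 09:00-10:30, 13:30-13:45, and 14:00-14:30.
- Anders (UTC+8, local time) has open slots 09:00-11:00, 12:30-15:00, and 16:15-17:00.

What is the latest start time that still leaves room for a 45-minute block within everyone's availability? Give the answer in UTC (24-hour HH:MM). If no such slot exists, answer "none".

Emeka → UTC: 10:00–10:15, 10:45–14:00, 14:15–15:00, 16:30–18:00.
Callum → UTC: 07:00–10:15, 12:45–13:15, 13:30–15:00, 15:15–17:00.
Keiko → UTC: 02:00–03:00, 03:15–03:30, 06:30–07:15, 08:15–09:15.
Elena → UTC: 01:00–02:45, 04:45–07:00, 08:30–11:00.
Rania → UTC: 14:00–15:30, 18:30–18:45, 19:00–19:30.
Anders → UTC: 01:00–03:00, 04:30–07:00, 08:15–09:00.
Emeka ∩ Callum: 10:00–10:15, 12:45–13:15, 13:30–14:00, 14:15–15:00, 16:30–17:00.
Emeka ∩ Callum ∩ Keiko: (none).
Emeka ∩ Callum ∩ Keiko ∩ Elena: (none).
Emeka ∩ Callum ∩ Keiko ∩ Elena ∩ Rania: (none).
Emeka ∩ Callum ∩ Keiko ∩ Elena ∩ Rania ∩ Anders: (none).
Windows ≥ 45 min: (none).

none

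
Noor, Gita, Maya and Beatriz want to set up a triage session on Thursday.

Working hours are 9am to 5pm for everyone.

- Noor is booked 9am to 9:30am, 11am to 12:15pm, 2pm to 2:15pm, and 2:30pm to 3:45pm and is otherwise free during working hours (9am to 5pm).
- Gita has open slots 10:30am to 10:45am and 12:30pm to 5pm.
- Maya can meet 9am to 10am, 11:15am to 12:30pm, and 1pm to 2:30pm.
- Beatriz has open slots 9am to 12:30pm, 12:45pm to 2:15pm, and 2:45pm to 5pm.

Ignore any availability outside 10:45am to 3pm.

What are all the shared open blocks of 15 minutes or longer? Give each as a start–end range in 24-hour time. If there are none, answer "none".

Noor free within 09:00–17:00: 09:30–11:00, 12:15–14:00, 14:15–14:30, 15:45–17:00.
Noor ∩ Gita: 10:30–10:45, 12:30–14:00, 14:15–14:30, 15:45–17:00.
Noor ∩ Gita ∩ Maya: 13:00–14:00, 14:15–14:30.
Noor ∩ Gita ∩ Maya ∩ Beatriz: 13:00–14:00.
Restricted to 10:45–15:00: 13:00–14:00.
Windows ≥ 15 min: 13:00–14:00.

13:00–14:00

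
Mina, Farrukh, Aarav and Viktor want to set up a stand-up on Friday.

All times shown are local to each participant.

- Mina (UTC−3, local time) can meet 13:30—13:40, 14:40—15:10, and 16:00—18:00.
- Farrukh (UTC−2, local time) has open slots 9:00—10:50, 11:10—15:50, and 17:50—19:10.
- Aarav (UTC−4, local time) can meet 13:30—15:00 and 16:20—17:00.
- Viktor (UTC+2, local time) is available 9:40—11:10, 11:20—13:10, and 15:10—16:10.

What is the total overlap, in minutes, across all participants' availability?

Mina → UTC: 16:30–16:40, 17:40–18:10, 19:00–21:00.
Farrukh → UTC: 11:00–12:50, 13:10–17:50, 19:50–21:10.
Aarav → UTC: 17:30–19:00, 20:20–21:00.
Viktor → UTC: 07:40–09:10, 09:20–11:10, 13:10–14:10.
Mina ∩ Farrukh: 16:30–16:40, 17:40–17:50, 19:50–21:00.
Mina ∩ Farrukh ∩ Aarav: 17:40–17:50, 20:20–21:00.
Mina ∩ Farrukh ∩ Aarav ∩ Viktor: (none).
Total common minutes: 0.

0 minutes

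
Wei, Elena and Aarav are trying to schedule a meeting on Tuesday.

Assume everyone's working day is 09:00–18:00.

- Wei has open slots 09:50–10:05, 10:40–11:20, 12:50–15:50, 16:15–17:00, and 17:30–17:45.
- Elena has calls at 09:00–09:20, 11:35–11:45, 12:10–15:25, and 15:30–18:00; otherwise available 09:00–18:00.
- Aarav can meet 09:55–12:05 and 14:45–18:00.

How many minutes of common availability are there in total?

55 minutes

Elena free within 09:00–18:00: 09:20–11:35, 11:45–12:10, 15:25–15:30.
Wei ∩ Elena: 09:50–10:05, 10:40–11:20, 15:25–15:30.
Wei ∩ Elena ∩ Aarav: 09:55–10:05, 10:40–11:20, 15:25–15:30.
Total common minutes: 10 + 40 + 5 = 55.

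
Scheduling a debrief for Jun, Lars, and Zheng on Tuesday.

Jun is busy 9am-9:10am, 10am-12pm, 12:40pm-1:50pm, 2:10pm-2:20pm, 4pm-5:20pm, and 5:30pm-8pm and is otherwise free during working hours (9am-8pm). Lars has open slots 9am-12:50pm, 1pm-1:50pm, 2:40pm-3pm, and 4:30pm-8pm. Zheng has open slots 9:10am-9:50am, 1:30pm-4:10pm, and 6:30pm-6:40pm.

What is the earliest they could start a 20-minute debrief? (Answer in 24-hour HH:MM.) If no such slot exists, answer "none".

Jun free within 09:00–20:00: 09:10–10:00, 12:00–12:40, 13:50–14:10, 14:20–16:00, 17:20–17:30.
Jun ∩ Lars: 09:10–10:00, 12:00–12:40, 14:40–15:00, 17:20–17:30.
Jun ∩ Lars ∩ Zheng: 09:10–09:50, 14:40–15:00.
Windows ≥ 20 min: 09:10–09:50, 14:40–15:00.
Earliest such window starts at 09:10.

09:10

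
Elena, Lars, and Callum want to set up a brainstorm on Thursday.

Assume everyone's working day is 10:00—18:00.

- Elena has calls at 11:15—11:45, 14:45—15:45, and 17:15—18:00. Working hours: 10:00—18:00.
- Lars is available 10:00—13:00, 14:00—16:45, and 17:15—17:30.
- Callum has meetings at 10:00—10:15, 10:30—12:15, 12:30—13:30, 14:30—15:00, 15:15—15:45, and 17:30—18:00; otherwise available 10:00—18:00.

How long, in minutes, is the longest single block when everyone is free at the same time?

Elena free within 10:00–18:00: 10:00–11:15, 11:45–14:45, 15:45–17:15.
Callum free within 10:00–18:00: 10:15–10:30, 12:15–12:30, 13:30–14:30, 15:00–15:15, 15:45–17:30.
Elena ∩ Lars: 10:00–11:15, 11:45–13:00, 14:00–14:45, 15:45–16:45.
Elena ∩ Lars ∩ Callum: 10:15–10:30, 12:15–12:30, 14:00–14:30, 15:45–16:45.
Common window lengths: 15, 15, 30, 60 min; longest is 60.

60 minutes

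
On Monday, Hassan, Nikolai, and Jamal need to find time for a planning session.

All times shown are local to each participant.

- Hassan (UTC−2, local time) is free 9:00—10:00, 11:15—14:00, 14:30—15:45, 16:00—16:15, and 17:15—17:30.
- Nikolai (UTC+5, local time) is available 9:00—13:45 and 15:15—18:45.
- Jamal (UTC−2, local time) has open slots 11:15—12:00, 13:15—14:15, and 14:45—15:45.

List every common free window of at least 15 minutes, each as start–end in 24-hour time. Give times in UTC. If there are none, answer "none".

13:15–13:45

Hassan → UTC: 11:00–12:00, 13:15–16:00, 16:30–17:45, 18:00–18:15, 19:15–19:30.
Nikolai → UTC: 04:00–08:45, 10:15–13:45.
Jamal → UTC: 13:15–14:00, 15:15–16:15, 16:45–17:45.
Hassan ∩ Nikolai: 11:00–12:00, 13:15–13:45.
Hassan ∩ Nikolai ∩ Jamal: 13:15–13:45.
Windows ≥ 15 min: 13:15–13:45.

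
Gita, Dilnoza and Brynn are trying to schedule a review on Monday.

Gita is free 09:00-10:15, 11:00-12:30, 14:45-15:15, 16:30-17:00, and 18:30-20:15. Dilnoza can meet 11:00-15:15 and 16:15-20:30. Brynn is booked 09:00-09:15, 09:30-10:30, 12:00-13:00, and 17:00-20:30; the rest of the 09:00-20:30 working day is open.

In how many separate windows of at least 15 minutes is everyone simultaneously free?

3

Brynn free within 09:00–20:30: 09:15–09:30, 10:30–12:00, 13:00–17:00.
Gita ∩ Dilnoza: 11:00–12:30, 14:45–15:15, 16:30–17:00, 18:30–20:15.
Gita ∩ Dilnoza ∩ Brynn: 11:00–12:00, 14:45–15:15, 16:30–17:00.
Windows ≥ 15 min: 11:00–12:00, 14:45–15:15, 16:30–17:00.
That's 3 windows.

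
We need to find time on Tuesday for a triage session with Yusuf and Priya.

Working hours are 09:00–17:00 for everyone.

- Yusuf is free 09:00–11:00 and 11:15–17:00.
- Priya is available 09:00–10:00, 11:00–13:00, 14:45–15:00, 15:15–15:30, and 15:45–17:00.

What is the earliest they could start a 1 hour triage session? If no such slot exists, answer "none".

09:00

Yusuf ∩ Priya: 09:00–10:00, 11:15–13:00, 14:45–15:00, 15:15–15:30, 15:45–17:00.
Windows ≥ 60 min: 09:00–10:00, 11:15–13:00, 15:45–17:00.
Earliest such window starts at 09:00.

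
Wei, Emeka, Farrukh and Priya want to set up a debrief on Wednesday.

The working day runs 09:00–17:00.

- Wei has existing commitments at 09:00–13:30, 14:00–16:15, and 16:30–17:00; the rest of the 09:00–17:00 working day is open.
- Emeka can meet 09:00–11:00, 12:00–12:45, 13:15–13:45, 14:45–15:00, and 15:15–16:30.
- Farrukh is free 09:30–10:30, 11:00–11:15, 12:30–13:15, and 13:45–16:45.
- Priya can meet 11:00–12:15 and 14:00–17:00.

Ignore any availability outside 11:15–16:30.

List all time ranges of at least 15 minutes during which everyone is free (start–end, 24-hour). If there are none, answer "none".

16:15–16:30

Wei free within 09:00–17:00: 13:30–14:00, 16:15–16:30.
Wei ∩ Emeka: 13:30–13:45, 16:15–16:30.
Wei ∩ Emeka ∩ Farrukh: 16:15–16:30.
Wei ∩ Emeka ∩ Farrukh ∩ Priya: 16:15–16:30.
Restricted to 11:15–16:30: 16:15–16:30.
Windows ≥ 15 min: 16:15–16:30.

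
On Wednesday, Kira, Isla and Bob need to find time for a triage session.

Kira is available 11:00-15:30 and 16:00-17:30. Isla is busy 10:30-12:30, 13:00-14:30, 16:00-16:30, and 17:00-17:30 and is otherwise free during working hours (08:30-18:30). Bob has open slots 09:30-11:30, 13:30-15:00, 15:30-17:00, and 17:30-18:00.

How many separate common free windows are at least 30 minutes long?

Isla free within 08:30–18:30: 08:30–10:30, 12:30–13:00, 14:30–16:00, 16:30–17:00, 17:30–18:30.
Kira ∩ Isla: 12:30–13:00, 14:30–15:30, 16:30–17:00.
Kira ∩ Isla ∩ Bob: 14:30–15:00, 16:30–17:00.
Windows ≥ 30 min: 14:30–15:00, 16:30–17:00.
That's 2 windows.

2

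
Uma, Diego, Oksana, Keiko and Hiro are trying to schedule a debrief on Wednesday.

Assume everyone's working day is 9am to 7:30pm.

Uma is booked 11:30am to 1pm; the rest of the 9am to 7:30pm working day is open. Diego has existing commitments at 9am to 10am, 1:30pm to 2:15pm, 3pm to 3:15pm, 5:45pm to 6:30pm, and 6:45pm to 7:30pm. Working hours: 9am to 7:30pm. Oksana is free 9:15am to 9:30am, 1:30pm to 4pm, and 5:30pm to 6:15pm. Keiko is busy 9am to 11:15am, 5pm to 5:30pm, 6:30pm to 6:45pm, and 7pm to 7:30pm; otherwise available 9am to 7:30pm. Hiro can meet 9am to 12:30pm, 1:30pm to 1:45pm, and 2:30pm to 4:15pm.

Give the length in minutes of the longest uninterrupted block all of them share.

Uma free within 09:00–19:30: 09:00–11:30, 13:00–19:30.
Diego free within 09:00–19:30: 10:00–13:30, 14:15–15:00, 15:15–17:45, 18:30–18:45.
Keiko free within 09:00–19:30: 11:15–17:00, 17:30–18:30, 18:45–19:00.
Uma ∩ Diego: 10:00–11:30, 13:00–13:30, 14:15–15:00, 15:15–17:45, 18:30–18:45.
Uma ∩ Diego ∩ Oksana: 14:15–15:00, 15:15–16:00, 17:30–17:45.
Uma ∩ Diego ∩ Oksana ∩ Keiko: 14:15–15:00, 15:15–16:00, 17:30–17:45.
Uma ∩ Diego ∩ Oksana ∩ Keiko ∩ Hiro: 14:30–15:00, 15:15–16:00.
Common window lengths: 30, 45 min; longest is 45.

45 minutes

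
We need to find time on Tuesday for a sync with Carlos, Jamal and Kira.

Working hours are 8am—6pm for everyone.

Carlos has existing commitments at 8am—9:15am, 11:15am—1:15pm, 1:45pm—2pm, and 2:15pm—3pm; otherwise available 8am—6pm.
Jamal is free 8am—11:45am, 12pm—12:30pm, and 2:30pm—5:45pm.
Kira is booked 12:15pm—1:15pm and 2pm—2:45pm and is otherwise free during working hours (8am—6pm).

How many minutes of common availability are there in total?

Carlos free within 08:00–18:00: 09:15–11:15, 13:15–13:45, 14:00–14:15, 15:00–18:00.
Kira free within 08:00–18:00: 08:00–12:15, 13:15–14:00, 14:45–18:00.
Carlos ∩ Jamal: 09:15–11:15, 15:00–17:45.
Carlos ∩ Jamal ∩ Kira: 09:15–11:15, 15:00–17:45.
Total common minutes: 120 + 165 = 285.

285 minutes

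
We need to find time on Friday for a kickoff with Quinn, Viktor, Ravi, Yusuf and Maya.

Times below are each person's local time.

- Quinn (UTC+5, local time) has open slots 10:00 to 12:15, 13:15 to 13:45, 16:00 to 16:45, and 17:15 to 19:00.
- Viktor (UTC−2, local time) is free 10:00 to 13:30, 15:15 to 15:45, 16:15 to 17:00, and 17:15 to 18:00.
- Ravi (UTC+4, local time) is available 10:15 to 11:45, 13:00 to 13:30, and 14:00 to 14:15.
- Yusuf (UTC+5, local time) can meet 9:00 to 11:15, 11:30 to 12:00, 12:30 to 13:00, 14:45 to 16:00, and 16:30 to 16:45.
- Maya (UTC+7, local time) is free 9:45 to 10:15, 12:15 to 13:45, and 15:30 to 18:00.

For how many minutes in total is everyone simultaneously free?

Quinn → UTC: 05:00–07:15, 08:15–08:45, 11:00–11:45, 12:15–14:00.
Viktor → UTC: 12:00–15:30, 17:15–17:45, 18:15–19:00, 19:15–20:00.
Ravi → UTC: 06:15–07:45, 09:00–09:30, 10:00–10:15.
Yusuf → UTC: 04:00–06:15, 06:30–07:00, 07:30–08:00, 09:45–11:00, 11:30–11:45.
Maya → UTC: 02:45–03:15, 05:15–06:45, 08:30–11:00.
Quinn ∩ Viktor: 12:15–14:00.
Quinn ∩ Viktor ∩ Ravi: (none).
Quinn ∩ Viktor ∩ Ravi ∩ Yusuf: (none).
Quinn ∩ Viktor ∩ Ravi ∩ Yusuf ∩ Maya: (none).
Total common minutes: 0.

0 minutes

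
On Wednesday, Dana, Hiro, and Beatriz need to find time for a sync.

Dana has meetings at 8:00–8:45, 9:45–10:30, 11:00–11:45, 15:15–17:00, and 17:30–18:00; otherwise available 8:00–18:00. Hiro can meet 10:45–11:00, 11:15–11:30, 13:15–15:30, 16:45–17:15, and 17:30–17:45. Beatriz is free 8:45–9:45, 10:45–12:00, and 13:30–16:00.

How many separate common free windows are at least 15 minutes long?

Dana free within 08:00–18:00: 08:45–09:45, 10:30–11:00, 11:45–15:15, 17:00–17:30.
Dana ∩ Hiro: 10:45–11:00, 13:15–15:15, 17:00–17:15.
Dana ∩ Hiro ∩ Beatriz: 10:45–11:00, 13:30–15:15.
Windows ≥ 15 min: 10:45–11:00, 13:30–15:15.
That's 2 windows.

2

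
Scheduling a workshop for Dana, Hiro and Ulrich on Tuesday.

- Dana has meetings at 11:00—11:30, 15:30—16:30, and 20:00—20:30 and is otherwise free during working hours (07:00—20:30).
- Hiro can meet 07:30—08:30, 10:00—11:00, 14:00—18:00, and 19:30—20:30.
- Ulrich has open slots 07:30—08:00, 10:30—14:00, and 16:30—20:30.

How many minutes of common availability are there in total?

180 minutes

Dana free within 07:00–20:30: 07:00–11:00, 11:30–15:30, 16:30–20:00.
Dana ∩ Hiro: 07:30–08:30, 10:00–11:00, 14:00–15:30, 16:30–18:00, 19:30–20:00.
Dana ∩ Hiro ∩ Ulrich: 07:30–08:00, 10:30–11:00, 16:30–18:00, 19:30–20:00.
Total common minutes: 30 + 30 + 90 + 30 = 180.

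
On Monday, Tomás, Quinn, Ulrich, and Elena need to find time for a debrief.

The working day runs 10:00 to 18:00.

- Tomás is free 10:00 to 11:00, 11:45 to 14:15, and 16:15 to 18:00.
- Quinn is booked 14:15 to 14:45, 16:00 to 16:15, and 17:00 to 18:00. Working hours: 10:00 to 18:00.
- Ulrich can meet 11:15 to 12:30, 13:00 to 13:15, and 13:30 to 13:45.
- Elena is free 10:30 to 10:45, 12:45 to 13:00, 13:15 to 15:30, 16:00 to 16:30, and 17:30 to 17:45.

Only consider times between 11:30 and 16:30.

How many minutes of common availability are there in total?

15 minutes

Quinn free within 10:00–18:00: 10:00–14:15, 14:45–16:00, 16:15–17:00.
Tomás ∩ Quinn: 10:00–11:00, 11:45–14:15, 16:15–17:00.
Tomás ∩ Quinn ∩ Ulrich: 11:45–12:30, 13:00–13:15, 13:30–13:45.
Tomás ∩ Quinn ∩ Ulrich ∩ Elena: 13:30–13:45.
Restricted to 11:30–16:30: 13:30–13:45.
Total common minutes: 15.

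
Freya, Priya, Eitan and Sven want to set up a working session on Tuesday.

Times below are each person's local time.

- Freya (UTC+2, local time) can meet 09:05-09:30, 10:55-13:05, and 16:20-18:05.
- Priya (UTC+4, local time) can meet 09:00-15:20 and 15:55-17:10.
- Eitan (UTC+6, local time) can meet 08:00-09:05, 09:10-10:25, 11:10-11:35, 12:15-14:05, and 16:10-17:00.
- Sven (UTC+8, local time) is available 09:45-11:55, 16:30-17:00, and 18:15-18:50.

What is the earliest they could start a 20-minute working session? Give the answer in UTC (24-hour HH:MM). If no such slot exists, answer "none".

10:15

Freya → UTC: 07:05–07:30, 08:55–11:05, 14:20–16:05.
Priya → UTC: 05:00–11:20, 11:55–13:10.
Eitan → UTC: 02:00–03:05, 03:10–04:25, 05:10–05:35, 06:15–08:05, 10:10–11:00.
Sven → UTC: 01:45–03:55, 08:30–09:00, 10:15–10:50.
Freya ∩ Priya: 07:05–07:30, 08:55–11:05.
Freya ∩ Priya ∩ Eitan: 07:05–07:30, 10:10–11:00.
Freya ∩ Priya ∩ Eitan ∩ Sven: 10:15–10:50.
Windows ≥ 20 min: 10:15–10:50.
Earliest such window starts at 10:15.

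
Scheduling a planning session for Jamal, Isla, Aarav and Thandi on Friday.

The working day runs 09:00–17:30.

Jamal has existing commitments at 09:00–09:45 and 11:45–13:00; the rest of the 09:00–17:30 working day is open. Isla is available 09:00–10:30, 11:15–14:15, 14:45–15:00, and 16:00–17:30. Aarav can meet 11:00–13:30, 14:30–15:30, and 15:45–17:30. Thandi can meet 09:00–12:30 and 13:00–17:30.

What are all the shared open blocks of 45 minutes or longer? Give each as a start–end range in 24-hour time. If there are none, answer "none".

Jamal free within 09:00–17:30: 09:45–11:45, 13:00–17:30.
Jamal ∩ Isla: 09:45–10:30, 11:15–11:45, 13:00–14:15, 14:45–15:00, 16:00–17:30.
Jamal ∩ Isla ∩ Aarav: 11:15–11:45, 13:00–13:30, 14:45–15:00, 16:00–17:30.
Jamal ∩ Isla ∩ Aarav ∩ Thandi: 11:15–11:45, 13:00–13:30, 14:45–15:00, 16:00–17:30.
Windows ≥ 45 min: 16:00–17:30.

16:00–17:30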